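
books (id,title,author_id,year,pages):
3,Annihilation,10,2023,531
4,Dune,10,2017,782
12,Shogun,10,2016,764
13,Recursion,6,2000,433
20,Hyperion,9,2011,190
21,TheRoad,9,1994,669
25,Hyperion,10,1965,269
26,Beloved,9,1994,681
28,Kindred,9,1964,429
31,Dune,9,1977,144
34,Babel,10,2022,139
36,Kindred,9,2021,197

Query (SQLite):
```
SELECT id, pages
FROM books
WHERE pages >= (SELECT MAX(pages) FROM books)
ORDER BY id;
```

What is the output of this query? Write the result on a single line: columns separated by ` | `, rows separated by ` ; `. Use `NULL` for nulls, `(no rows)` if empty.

Scalar subquery: MAX(pages) over all books rows = 782.
Keep rows where pages >= that value.

4 | 782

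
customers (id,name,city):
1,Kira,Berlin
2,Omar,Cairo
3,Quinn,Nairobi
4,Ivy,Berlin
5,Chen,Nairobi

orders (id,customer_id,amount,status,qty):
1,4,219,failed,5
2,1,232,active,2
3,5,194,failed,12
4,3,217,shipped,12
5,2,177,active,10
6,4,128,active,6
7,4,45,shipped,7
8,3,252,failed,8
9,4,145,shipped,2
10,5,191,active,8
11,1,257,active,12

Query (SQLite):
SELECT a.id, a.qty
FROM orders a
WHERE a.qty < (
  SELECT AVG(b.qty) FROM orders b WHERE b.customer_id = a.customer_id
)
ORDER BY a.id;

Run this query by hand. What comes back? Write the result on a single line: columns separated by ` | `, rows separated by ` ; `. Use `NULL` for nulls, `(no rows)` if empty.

2 | 2 ; 8 | 8 ; 9 | 2 ; 10 | 8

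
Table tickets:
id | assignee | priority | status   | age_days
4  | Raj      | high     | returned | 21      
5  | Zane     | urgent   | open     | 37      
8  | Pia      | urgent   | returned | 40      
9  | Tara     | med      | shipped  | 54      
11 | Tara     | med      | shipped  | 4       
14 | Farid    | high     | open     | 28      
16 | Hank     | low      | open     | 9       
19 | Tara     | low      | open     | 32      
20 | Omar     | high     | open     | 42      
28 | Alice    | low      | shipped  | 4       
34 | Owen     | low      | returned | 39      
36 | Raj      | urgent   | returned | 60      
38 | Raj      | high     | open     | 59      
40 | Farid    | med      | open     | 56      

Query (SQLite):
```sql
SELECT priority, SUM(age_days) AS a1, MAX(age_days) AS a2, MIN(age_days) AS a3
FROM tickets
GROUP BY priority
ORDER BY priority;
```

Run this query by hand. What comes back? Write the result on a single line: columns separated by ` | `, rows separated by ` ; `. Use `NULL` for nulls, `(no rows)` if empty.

Group tickets by priority.
Per group compute: SUM(age_days), MAX(age_days), MIN(age_days).
  high: ids {4, 14, 20, 38} → SUM(age_days)=150, MAX(age_days)=59, MIN(age_days)=21
  low: ids {16, 19, 28, 34} → SUM(age_days)=84, MAX(age_days)=39, MIN(age_days)=4
  med: ids {9, 11, 40} → SUM(age_days)=114, MAX(age_days)=56, MIN(age_days)=4
  urgent: ids {5, 8, 36} → SUM(age_days)=137, MAX(age_days)=60, MIN(age_days)=37

high | 150 | 59 | 21 ; low | 84 | 39 | 4 ; med | 114 | 56 | 4 ; urgent | 137 | 60 | 37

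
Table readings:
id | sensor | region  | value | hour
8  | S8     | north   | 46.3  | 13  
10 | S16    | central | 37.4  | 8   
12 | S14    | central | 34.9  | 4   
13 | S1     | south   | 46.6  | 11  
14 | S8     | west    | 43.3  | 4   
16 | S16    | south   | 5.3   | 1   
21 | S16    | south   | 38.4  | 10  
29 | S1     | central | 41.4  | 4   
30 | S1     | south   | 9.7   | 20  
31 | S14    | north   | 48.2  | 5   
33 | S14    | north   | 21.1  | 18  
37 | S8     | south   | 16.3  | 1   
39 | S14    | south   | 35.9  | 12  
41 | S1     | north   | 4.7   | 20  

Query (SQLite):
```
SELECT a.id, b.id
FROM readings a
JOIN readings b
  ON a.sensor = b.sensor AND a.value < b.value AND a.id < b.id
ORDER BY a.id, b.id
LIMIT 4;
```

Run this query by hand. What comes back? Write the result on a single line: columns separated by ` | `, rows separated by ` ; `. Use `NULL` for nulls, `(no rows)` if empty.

10 | 21 ; 12 | 31 ; 12 | 39 ; 16 | 21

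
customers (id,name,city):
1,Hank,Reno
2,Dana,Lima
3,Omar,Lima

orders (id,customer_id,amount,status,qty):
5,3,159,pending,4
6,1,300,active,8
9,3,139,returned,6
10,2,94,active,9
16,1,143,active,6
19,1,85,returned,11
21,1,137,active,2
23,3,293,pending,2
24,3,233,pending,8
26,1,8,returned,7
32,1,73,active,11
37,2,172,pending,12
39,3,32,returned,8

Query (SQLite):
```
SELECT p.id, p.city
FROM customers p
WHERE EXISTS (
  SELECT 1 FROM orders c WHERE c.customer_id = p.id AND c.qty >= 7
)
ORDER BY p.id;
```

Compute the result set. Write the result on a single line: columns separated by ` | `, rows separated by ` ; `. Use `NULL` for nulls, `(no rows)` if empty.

For each customers row, check whether any orders with matching customer_id has qty >= 7.
Keep rows where that is true.

1 | Reno ; 2 | Lima ; 3 | Lima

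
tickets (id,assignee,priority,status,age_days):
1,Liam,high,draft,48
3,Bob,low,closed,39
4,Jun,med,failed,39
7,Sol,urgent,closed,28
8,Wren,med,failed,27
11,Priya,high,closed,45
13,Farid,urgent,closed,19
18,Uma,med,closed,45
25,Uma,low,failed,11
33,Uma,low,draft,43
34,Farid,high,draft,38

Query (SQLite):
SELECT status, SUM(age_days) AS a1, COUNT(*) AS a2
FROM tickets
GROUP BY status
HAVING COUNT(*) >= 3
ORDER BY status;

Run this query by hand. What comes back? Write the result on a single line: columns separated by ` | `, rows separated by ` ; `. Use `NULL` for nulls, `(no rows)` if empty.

closed | 176 | 5 ; draft | 129 | 3 ; failed | 77 | 3

Group tickets by status.
Per group compute: SUM(age_days), COUNT(*).
HAVING: drop groups with fewer than 3 rows.
  closed: ids {3, 7, 11, 13, 18} → SUM(age_days)=176, COUNT(*)=5
  draft: ids {1, 33, 34} → SUM(age_days)=129, COUNT(*)=3
  failed: ids {4, 8, 25} → SUM(age_days)=77, COUNT(*)=3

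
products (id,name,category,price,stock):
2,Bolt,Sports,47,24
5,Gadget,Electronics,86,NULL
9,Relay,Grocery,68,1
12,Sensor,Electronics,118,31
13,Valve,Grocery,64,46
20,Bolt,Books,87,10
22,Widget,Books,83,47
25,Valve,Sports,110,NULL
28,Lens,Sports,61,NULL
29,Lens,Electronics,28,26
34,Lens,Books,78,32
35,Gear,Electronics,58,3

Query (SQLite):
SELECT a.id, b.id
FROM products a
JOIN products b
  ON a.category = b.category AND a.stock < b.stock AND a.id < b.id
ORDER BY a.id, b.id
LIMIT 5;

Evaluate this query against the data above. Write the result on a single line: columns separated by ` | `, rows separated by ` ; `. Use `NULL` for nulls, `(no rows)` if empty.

9 | 13 ; 20 | 22 ; 20 | 34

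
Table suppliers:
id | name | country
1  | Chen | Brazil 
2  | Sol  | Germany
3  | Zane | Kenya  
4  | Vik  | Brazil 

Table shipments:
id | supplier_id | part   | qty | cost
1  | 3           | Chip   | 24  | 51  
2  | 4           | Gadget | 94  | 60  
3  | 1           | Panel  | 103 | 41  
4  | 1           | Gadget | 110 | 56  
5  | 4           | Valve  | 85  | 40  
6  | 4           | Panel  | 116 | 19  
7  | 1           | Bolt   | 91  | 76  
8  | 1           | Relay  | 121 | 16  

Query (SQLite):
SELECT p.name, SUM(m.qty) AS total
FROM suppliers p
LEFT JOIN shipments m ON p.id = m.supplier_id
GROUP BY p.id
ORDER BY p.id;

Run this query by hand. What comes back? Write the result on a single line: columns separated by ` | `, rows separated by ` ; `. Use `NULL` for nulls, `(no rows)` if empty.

Chen | 425 ; Sol | NULL ; Zane | 24 ; Vik | 295

LEFT JOIN keeps every suppliers row; unmatched ones get NULL for shipments columns.
Group by suppliers.id and compute SUM(m.qty). SUM over an all-NULL group is NULL.
  1: ids {3, 4, 7, 8} → SUM(m.qty)=425
  2: ids {—} → SUM(m.qty)=NULL
  3: ids {1} → SUM(m.qty)=24
  4: ids {2, 5, 6} → SUM(m.qty)=295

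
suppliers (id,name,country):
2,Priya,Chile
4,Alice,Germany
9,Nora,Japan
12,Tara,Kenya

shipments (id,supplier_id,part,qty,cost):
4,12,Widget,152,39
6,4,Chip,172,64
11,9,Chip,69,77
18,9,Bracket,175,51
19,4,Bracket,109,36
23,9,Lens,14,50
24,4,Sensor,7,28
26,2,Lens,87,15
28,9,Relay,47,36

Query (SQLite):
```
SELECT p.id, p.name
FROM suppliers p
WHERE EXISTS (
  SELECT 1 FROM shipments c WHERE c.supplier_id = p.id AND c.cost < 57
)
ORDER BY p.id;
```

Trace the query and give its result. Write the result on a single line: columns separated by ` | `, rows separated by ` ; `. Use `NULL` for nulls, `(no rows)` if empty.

For each suppliers row, check whether any shipments with matching supplier_id has cost < 57.
Keep rows where that is true.

2 | Priya ; 4 | Alice ; 9 | Nora ; 12 | Tara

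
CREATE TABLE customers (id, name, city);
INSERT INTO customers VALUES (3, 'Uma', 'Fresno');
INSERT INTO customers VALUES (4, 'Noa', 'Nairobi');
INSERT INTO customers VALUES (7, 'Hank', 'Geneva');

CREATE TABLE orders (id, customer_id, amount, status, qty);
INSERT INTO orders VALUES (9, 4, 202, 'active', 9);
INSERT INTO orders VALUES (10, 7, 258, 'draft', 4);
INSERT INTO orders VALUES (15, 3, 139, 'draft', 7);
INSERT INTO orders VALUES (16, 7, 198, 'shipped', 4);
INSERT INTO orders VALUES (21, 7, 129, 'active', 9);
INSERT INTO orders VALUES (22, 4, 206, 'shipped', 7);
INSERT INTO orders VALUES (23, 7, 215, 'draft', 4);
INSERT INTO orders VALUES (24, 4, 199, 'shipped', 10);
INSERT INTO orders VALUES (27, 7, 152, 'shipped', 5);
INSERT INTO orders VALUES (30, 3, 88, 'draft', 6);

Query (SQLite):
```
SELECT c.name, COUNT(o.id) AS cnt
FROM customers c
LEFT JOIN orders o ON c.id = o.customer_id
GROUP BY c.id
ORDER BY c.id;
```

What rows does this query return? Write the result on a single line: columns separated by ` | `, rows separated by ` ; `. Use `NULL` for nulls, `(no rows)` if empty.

Uma | 2 ; Noa | 3 ; Hank | 5

LEFT JOIN keeps every customers row; unmatched ones get NULL for orders columns.
Group by customers.id and compute COUNT(o.id). COUNT(col) of an all-NULL group is 0.
  3: ids {15, 30} → COUNT(o.id)=2
  4: ids {9, 22, 24} → COUNT(o.id)=3
  7: ids {10, 16, 21, 23, 27} → COUNT(o.id)=5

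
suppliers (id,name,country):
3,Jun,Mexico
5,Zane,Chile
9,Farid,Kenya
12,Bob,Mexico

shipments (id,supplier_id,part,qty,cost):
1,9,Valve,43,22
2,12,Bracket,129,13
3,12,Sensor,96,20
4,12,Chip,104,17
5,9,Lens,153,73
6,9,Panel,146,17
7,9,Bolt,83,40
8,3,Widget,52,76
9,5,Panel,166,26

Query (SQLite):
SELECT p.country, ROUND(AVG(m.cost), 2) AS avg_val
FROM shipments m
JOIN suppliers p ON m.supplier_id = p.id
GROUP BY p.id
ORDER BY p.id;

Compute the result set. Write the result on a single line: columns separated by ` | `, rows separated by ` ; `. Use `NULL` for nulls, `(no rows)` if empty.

Mexico | 76 ; Chile | 26 ; Kenya | 38 ; Mexico | 16.67

Join each shipments row to its suppliers via supplier_id.
Group joined rows by suppliers.id; compute ROUND(AVG(m.cost), 2) per group.
  3: ids {8} → ROUND(AVG(m.cost), 2)=76
  5: ids {9} → ROUND(AVG(m.cost), 2)=26
  9: ids {1, 5, 6, 7} → ROUND(AVG(m.cost), 2)=38
  12: ids {2, 3, 4} → ROUND(AVG(m.cost), 2)=16.67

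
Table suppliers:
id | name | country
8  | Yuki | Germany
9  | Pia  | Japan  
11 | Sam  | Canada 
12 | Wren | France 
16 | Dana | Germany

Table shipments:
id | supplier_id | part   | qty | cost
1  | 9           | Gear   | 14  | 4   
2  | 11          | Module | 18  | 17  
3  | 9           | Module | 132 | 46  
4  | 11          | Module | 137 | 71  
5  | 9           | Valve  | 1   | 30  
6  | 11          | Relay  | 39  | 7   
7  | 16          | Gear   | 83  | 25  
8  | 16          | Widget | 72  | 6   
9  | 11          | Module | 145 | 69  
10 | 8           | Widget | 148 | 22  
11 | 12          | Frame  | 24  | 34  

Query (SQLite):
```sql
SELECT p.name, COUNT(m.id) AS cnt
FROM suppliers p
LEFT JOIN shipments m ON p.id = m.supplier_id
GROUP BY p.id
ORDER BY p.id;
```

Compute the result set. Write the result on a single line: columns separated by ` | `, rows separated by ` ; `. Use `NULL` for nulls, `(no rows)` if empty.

LEFT JOIN keeps every suppliers row; unmatched ones get NULL for shipments columns.
Group by suppliers.id and compute COUNT(m.id). COUNT(col) of an all-NULL group is 0.
  8: ids {10} → COUNT(m.id)=1
  9: ids {1, 3, 5} → COUNT(m.id)=3
  11: ids {2, 4, 6, 9} → COUNT(m.id)=4
  12: ids {11} → COUNT(m.id)=1
  16: ids {7, 8} → COUNT(m.id)=2

Yuki | 1 ; Pia | 3 ; Sam | 4 ; Wren | 1 ; Dana | 2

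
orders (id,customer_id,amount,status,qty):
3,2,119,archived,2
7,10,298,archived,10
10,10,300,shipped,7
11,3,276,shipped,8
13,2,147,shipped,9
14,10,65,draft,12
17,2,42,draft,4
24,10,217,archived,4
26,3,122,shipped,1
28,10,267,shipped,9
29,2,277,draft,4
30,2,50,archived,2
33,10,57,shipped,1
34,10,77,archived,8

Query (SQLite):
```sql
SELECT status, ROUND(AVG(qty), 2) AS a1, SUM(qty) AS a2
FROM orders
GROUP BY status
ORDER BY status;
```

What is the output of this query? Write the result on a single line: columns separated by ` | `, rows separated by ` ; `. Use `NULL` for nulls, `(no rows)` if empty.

Group orders by status.
Per group compute: ROUND(AVG(qty), 2), SUM(qty).
  archived: ids {3, 7, 24, 30, 34} → ROUND(AVG(qty), 2)=5.2, SUM(qty)=26
  draft: ids {14, 17, 29} → ROUND(AVG(qty), 2)=6.67, SUM(qty)=20
  shipped: ids {10, 11, 13, 26, 28, 33} → ROUND(AVG(qty), 2)=5.83, SUM(qty)=35

archived | 5.2 | 26 ; draft | 6.67 | 20 ; shipped | 5.83 | 35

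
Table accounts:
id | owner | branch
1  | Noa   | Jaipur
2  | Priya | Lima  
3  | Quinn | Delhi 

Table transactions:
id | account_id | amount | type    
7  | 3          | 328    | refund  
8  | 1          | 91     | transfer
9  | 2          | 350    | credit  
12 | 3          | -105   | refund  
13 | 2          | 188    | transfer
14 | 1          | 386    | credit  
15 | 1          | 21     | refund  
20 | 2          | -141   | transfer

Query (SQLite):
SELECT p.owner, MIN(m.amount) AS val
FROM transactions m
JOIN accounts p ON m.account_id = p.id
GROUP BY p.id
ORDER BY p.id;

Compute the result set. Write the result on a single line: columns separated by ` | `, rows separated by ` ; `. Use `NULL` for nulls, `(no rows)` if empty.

Noa | 21 ; Priya | -141 ; Quinn | -105

Join each transactions row to its accounts via account_id.
Group joined rows by accounts.id; compute MIN(m.amount) per group.
  1: ids {8, 14, 15} → MIN(m.amount)=21
  2: ids {9, 13, 20} → MIN(m.amount)=-141
  3: ids {7, 12} → MIN(m.amount)=-105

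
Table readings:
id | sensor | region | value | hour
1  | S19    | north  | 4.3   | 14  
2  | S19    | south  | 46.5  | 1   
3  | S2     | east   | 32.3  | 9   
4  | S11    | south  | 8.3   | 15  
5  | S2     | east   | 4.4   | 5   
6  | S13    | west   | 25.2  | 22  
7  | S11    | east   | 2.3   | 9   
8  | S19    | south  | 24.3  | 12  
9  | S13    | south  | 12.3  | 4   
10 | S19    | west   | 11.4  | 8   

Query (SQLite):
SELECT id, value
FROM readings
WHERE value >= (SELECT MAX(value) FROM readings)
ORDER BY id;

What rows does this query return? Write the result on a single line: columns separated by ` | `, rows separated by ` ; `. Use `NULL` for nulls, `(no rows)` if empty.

Scalar subquery: MAX(value) over all readings rows = 46.5.
Keep rows where value >= that value.

2 | 46.5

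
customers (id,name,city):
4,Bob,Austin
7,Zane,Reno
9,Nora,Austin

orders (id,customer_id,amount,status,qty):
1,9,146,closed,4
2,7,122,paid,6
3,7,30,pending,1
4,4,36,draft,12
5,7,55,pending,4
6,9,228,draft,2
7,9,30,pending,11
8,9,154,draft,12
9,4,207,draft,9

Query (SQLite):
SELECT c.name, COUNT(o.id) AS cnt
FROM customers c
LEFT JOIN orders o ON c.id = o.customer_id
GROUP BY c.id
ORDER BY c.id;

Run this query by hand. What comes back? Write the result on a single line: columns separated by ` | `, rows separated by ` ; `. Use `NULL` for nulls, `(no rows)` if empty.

Bob | 2 ; Zane | 3 ; Nora | 4

LEFT JOIN keeps every customers row; unmatched ones get NULL for orders columns.
Group by customers.id and compute COUNT(o.id). COUNT(col) of an all-NULL group is 0.
  4: ids {4, 9} → COUNT(o.id)=2
  7: ids {2, 3, 5} → COUNT(o.id)=3
  9: ids {1, 6, 7, 8} → COUNT(o.id)=4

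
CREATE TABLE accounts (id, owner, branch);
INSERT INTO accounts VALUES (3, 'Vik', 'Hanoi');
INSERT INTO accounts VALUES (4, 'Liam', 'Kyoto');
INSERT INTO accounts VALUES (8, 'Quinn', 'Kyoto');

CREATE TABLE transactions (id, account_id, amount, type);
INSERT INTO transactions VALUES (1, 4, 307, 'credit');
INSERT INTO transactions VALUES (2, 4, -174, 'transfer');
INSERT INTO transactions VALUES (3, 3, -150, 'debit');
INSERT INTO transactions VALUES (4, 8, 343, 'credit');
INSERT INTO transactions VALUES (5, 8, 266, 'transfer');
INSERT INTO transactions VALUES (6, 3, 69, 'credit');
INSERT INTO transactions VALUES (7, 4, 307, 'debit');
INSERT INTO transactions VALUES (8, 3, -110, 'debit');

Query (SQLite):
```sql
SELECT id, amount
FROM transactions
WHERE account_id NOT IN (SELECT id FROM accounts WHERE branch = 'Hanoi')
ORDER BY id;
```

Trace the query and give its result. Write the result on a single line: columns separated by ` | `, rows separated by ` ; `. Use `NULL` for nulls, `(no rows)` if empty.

Inner query: accounts.id where branch = 'Hanoi'.
Outer: keep transactions rows whose account_id is not in that set.
Inner query → {3}

1 | 307 ; 2 | -174 ; 4 | 343 ; 5 | 266 ; 7 | 307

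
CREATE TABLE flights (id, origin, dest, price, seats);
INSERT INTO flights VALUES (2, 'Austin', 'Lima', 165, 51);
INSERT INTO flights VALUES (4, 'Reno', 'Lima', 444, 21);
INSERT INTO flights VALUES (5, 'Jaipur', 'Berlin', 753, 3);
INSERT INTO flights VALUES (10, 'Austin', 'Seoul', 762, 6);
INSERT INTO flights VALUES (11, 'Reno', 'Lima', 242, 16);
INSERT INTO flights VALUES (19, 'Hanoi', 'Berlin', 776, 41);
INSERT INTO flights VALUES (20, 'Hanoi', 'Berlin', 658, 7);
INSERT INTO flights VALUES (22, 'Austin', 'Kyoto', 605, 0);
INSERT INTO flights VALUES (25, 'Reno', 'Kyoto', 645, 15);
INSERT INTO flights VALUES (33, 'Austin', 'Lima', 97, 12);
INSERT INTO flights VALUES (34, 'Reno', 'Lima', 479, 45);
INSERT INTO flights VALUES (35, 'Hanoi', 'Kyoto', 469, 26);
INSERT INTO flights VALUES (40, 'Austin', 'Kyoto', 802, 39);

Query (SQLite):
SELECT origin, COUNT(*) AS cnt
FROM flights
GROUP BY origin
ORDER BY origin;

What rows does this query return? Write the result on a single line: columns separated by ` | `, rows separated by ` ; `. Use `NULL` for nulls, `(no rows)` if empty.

Austin | 5 ; Hanoi | 3 ; Jaipur | 1 ; Reno | 4

Partition flights by origin; compute COUNT(*) within each group.
  Austin: ids {2, 10, 22, 33, 40} → COUNT(*)=5
  Hanoi: ids {19, 20, 35} → COUNT(*)=3
  Jaipur: ids {5} → COUNT(*)=1
  Reno: ids {4, 11, 25, 34} → COUNT(*)=4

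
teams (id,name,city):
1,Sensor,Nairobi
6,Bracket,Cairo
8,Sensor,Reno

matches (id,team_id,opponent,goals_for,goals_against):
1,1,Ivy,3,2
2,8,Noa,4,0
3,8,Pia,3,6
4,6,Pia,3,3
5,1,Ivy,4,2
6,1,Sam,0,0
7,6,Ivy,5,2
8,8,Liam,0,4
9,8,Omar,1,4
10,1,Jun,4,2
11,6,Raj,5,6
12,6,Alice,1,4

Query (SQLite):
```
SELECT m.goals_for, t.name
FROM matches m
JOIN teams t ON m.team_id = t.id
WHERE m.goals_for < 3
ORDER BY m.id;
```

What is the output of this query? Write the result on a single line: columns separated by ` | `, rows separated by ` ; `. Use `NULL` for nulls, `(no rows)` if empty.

0 | Sensor ; 0 | Sensor ; 1 | Sensor ; 1 | Bracket

Each matches row matches the teams row where team_id = teams.id.
Then keep rows with m.goals_for < 3.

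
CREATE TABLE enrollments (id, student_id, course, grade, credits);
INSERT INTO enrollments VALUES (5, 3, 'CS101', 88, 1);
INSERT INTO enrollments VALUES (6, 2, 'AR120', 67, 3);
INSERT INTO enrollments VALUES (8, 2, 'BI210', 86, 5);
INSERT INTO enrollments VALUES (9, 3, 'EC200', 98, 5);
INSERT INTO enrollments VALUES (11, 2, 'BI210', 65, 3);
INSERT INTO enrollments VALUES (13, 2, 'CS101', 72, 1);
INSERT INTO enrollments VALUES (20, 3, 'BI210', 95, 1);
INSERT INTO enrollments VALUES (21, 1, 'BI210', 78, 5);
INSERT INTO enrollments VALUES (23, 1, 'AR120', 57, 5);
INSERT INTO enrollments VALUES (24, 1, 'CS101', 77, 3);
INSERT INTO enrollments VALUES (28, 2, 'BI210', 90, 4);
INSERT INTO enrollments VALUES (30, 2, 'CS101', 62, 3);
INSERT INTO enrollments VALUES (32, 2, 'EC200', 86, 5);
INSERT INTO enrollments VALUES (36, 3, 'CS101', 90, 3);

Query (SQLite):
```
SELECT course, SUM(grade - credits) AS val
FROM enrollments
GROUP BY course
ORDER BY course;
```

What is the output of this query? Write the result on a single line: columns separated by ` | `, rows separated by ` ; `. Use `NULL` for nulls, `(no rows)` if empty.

For each row compute grade - credits.
Group by course; take SUM of the expression per group.
  AR120: ids {6, 23} → SUM(grade - credits)=116
  BI210: ids {8, 11, 20, 21, 28} → SUM(grade - credits)=396
  CS101: ids {5, 13, 24, 30, 36} → SUM(grade - credits)=378
  EC200: ids {9, 32} → SUM(grade - credits)=174

AR120 | 116 ; BI210 | 396 ; CS101 | 378 ; EC200 | 174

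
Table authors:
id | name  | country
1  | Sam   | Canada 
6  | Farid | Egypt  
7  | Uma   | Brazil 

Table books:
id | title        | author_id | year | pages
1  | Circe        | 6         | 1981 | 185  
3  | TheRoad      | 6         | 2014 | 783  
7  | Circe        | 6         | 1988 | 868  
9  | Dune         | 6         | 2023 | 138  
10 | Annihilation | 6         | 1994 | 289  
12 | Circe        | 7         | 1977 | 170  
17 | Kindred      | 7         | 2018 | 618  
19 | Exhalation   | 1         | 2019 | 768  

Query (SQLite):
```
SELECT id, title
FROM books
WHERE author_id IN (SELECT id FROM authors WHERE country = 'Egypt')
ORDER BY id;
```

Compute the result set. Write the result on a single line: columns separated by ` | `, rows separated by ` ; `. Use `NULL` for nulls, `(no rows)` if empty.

Inner query: authors.id where country = 'Egypt'.
Outer: keep books rows whose author_id is in that set.
Inner query → {6}

1 | Circe ; 3 | TheRoad ; 7 | Circe ; 9 | Dune ; 10 | Annihilation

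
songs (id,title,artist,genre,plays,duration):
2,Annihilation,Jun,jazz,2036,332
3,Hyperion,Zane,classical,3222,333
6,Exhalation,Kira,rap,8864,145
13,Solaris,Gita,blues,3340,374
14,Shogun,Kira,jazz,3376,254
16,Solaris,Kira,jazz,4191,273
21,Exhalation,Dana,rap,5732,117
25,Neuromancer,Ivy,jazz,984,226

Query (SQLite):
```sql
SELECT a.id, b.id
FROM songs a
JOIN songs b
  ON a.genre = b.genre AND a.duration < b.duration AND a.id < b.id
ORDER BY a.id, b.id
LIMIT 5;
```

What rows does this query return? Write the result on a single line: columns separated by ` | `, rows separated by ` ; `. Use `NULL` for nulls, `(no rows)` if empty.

Pairs (a,b) with same genre, a.duration < b.duration, a.id < b.id.
genre groups: blues:{13} classical:{3} jazz:{2,14,16,25} rap:{6,21}
Ordered by (a.id, b.id); first 5.

14 | 16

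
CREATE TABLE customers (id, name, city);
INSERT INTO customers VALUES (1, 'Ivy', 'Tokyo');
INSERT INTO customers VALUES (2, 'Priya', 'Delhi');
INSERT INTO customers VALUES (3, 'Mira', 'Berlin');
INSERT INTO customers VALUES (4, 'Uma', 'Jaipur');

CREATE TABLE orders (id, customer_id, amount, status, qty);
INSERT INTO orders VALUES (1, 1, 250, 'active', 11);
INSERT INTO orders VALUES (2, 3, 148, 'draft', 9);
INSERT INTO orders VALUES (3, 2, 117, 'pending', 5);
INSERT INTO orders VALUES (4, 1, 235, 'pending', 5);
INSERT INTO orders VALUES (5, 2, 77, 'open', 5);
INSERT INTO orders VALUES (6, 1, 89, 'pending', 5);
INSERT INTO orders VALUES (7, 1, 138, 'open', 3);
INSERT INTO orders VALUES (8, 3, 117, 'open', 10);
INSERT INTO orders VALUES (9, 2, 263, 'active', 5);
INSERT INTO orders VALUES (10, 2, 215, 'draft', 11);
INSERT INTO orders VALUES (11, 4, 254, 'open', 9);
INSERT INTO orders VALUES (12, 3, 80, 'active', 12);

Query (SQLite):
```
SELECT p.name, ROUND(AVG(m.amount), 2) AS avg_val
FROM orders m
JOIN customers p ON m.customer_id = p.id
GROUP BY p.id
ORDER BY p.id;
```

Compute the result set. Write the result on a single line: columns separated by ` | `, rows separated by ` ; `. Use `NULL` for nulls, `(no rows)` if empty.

Ivy | 178 ; Priya | 168 ; Mira | 115 ; Uma | 254

Join each orders row to its customers via customer_id.
Group joined rows by customers.id; compute ROUND(AVG(m.amount), 2) per group.
  1: ids {1, 4, 6, 7} → ROUND(AVG(m.amount), 2)=178
  2: ids {3, 5, 9, 10} → ROUND(AVG(m.amount), 2)=168
  3: ids {2, 8, 12} → ROUND(AVG(m.amount), 2)=115
  4: ids {11} → ROUND(AVG(m.amount), 2)=254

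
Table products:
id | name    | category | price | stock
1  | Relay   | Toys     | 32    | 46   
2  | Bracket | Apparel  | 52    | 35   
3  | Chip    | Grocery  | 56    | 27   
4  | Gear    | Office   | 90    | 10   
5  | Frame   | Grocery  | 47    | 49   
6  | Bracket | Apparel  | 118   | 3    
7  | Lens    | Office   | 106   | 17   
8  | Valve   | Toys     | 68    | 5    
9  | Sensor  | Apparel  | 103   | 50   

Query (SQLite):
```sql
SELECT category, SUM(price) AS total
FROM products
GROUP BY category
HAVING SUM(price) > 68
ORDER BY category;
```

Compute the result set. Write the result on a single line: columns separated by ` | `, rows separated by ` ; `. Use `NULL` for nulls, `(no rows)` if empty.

Partition products by category; compute SUM(price) within each group.
HAVING: keep groups where SUM(price) > 68.
  Apparel: ids {2, 6, 9} → SUM(price)=273
  Grocery: ids {3, 5} → SUM(price)=103
  Office: ids {4, 7} → SUM(price)=196
  Toys: ids {1, 8} → SUM(price)=100

Apparel | 273 ; Grocery | 103 ; Office | 196 ; Toys | 100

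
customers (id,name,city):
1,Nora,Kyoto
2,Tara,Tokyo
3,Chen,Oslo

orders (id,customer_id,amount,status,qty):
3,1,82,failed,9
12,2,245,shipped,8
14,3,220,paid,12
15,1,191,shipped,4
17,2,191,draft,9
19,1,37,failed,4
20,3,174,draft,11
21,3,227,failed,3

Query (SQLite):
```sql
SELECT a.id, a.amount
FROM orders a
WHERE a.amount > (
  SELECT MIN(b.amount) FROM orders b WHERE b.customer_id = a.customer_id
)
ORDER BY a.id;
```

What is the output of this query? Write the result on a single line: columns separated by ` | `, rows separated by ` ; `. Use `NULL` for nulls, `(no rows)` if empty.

3 | 82 ; 12 | 245 ; 14 | 220 ; 15 | 191 ; 21 | 227

For each orders row a, compute MIN(amount) over rows sharing a.customer_id.
Keep row a if a.amount > that per-group MIN.
  customer_id=1: MIN(amount) = 37
  customer_id=2: MIN(amount) = 191
  customer_id=3: MIN(amount) = 174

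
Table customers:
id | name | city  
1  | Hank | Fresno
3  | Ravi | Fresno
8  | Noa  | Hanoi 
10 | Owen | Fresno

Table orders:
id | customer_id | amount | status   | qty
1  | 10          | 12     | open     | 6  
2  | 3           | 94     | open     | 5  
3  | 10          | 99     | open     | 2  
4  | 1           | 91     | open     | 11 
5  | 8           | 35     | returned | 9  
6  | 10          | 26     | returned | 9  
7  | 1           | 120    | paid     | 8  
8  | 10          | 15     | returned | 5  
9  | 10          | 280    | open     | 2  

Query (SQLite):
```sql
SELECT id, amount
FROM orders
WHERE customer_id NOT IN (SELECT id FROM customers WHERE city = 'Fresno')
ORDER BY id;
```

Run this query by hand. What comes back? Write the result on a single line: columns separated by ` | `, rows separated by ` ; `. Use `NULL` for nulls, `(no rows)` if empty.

Inner query: customers.id where city = 'Fresno'.
Outer: keep orders rows whose customer_id is not in that set.
Inner query → {1, 3, 10}

5 | 35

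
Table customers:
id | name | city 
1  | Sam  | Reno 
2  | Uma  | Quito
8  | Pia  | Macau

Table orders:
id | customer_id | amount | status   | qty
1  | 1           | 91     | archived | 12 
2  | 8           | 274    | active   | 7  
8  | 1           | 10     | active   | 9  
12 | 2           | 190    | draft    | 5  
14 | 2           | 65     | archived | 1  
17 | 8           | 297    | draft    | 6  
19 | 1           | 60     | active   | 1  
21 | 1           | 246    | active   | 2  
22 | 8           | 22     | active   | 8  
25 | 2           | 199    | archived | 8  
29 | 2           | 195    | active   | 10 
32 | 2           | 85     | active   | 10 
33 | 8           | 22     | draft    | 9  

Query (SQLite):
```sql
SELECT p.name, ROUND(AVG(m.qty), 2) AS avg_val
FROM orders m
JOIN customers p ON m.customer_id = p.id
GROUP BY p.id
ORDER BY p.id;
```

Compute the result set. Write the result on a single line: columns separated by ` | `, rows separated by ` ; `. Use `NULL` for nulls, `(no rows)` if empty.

Join each orders row to its customers via customer_id.
Group joined rows by customers.id; compute ROUND(AVG(m.qty), 2) per group.
  1: ids {1, 8, 19, 21} → ROUND(AVG(m.qty), 2)=6
  2: ids {12, 14, 25, 29, 32} → ROUND(AVG(m.qty), 2)=6.8
  8: ids {2, 17, 22, 33} → ROUND(AVG(m.qty), 2)=7.5

Sam | 6 ; Uma | 6.8 ; Pia | 7.5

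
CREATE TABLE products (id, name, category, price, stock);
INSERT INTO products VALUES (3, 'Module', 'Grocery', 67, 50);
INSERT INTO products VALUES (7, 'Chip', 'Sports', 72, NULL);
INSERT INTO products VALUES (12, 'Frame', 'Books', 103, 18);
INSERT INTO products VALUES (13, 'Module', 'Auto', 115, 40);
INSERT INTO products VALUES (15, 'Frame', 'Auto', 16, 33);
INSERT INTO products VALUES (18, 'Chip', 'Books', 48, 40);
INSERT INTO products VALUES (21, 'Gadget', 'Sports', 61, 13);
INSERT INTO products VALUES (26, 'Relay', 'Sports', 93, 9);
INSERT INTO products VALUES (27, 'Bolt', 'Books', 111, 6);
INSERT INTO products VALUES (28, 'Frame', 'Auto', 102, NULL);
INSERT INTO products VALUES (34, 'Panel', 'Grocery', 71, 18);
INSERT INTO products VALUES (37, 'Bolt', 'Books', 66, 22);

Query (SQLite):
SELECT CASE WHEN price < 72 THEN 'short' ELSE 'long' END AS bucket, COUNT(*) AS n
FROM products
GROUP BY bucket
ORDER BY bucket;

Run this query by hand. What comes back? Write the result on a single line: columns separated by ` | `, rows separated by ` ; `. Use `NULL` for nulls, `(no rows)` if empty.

long | 6 ; short | 6

Bucket rows by price < 72 → 'short' else 'long'; count each bucket.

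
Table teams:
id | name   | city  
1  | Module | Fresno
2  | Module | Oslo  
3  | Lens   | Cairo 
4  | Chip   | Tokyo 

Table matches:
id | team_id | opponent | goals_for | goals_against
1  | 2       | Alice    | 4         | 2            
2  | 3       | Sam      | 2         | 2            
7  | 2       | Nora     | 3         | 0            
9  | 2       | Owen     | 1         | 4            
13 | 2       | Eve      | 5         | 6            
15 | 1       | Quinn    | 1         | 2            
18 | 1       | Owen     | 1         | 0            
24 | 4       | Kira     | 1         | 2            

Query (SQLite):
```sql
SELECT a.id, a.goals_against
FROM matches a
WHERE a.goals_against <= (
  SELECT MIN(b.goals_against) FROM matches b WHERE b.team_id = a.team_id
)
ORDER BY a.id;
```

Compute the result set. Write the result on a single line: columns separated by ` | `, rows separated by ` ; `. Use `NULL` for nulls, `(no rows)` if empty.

2 | 2 ; 7 | 0 ; 18 | 0 ; 24 | 2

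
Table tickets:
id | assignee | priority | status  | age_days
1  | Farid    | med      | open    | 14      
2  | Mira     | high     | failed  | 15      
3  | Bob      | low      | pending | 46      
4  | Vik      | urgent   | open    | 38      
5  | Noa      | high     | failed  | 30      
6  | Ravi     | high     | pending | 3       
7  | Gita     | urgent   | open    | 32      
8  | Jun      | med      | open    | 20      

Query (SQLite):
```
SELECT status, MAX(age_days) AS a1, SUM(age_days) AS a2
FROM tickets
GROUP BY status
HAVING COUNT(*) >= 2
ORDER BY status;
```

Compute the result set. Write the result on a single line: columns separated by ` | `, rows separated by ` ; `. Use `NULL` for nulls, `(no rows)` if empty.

failed | 30 | 45 ; open | 38 | 104 ; pending | 46 | 49

Group tickets by status.
Per group compute: MAX(age_days), SUM(age_days).
HAVING: drop groups with fewer than 2 rows.
  failed: ids {2, 5} → MAX(age_days)=30, SUM(age_days)=45
  open: ids {1, 4, 7, 8} → MAX(age_days)=38, SUM(age_days)=104
  pending: ids {3, 6} → MAX(age_days)=46, SUM(age_days)=49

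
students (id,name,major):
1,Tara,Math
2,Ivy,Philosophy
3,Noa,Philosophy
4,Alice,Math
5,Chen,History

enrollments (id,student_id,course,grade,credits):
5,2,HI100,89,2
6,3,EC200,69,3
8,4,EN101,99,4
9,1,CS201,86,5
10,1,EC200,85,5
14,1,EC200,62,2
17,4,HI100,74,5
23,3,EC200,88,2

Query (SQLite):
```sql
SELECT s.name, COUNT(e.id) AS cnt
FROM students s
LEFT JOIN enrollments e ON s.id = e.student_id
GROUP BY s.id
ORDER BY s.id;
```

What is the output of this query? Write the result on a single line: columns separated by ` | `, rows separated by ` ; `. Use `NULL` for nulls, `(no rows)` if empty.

Tara | 3 ; Ivy | 1 ; Noa | 2 ; Alice | 2 ; Chen | 0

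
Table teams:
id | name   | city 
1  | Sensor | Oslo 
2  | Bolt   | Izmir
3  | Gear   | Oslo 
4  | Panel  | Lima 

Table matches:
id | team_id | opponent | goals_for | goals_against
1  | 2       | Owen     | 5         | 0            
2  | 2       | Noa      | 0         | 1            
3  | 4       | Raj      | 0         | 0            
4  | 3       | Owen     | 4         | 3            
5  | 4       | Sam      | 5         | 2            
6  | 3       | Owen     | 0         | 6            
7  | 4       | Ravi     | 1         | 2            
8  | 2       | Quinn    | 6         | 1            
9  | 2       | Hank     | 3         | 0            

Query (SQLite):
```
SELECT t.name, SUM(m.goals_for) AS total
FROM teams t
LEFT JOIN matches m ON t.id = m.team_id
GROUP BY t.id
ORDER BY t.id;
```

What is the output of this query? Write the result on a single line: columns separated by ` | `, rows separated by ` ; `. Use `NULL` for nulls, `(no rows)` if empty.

Sensor | NULL ; Bolt | 14 ; Gear | 4 ; Panel | 6

LEFT JOIN keeps every teams row; unmatched ones get NULL for matches columns.
Group by teams.id and compute SUM(m.goals_for). SUM over an all-NULL group is NULL.
  1: ids {—} → SUM(m.goals_for)=NULL
  2: ids {1, 2, 8, 9} → SUM(m.goals_for)=14
  3: ids {4, 6} → SUM(m.goals_for)=4
  4: ids {3, 5, 7} → SUM(m.goals_for)=6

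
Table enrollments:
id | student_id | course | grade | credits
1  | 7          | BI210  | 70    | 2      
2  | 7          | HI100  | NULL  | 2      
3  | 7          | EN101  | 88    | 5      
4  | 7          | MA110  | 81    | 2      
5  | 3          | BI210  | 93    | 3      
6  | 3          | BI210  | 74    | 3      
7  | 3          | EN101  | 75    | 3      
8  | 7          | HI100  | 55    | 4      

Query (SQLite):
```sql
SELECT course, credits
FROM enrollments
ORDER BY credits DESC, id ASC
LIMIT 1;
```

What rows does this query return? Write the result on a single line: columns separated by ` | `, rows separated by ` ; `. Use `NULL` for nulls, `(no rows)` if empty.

EN101 | 5

Sort by credits desc, tiebreak id asc: (5, id=3), (4, id=8), (3, id=5), (3, id=6) …. Take first 1.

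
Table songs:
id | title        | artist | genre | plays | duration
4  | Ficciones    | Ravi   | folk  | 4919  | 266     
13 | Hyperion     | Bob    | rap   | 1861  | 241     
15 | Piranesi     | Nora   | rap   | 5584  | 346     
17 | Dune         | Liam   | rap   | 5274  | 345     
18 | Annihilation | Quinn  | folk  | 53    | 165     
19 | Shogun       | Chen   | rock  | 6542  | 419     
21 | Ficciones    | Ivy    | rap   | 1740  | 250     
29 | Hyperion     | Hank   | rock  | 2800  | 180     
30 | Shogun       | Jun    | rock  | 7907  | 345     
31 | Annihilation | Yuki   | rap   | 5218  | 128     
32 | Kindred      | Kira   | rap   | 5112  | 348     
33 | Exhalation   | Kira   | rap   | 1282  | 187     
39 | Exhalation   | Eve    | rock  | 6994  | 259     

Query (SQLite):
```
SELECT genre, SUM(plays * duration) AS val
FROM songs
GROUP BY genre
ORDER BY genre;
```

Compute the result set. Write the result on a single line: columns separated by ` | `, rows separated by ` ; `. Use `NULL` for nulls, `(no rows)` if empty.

folk | 1317199 ; rap | 7321709 ; rock | 7784459

For each row compute plays * duration.
Group by genre; take SUM of the expression per group.
  folk: ids {4, 18} → SUM(plays * duration)=1317199
  rap: ids {13, 15, 17, 21, 31, 32, 33} → SUM(plays * duration)=7321709
  rock: ids {19, 29, 30, 39} → SUM(plays * duration)=7784459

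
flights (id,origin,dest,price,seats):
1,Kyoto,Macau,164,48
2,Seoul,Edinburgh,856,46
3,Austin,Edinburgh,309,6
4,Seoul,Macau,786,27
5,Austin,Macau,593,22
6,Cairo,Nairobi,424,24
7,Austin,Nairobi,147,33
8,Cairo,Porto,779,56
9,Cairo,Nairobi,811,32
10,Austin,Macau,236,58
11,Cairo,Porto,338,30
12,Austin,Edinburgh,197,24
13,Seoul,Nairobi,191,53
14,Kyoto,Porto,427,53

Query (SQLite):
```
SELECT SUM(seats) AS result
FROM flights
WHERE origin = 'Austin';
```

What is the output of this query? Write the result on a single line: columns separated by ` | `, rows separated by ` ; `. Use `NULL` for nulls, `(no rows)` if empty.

143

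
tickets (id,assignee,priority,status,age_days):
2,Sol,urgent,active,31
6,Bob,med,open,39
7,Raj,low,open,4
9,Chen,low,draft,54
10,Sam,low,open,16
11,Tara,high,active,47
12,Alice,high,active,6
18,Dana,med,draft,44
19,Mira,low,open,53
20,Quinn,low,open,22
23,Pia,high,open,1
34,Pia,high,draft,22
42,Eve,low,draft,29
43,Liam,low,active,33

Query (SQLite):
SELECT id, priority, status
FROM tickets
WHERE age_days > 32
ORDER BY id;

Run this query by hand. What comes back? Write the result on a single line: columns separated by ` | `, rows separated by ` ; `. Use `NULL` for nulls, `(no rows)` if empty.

6 | med | open ; 9 | low | draft ; 11 | high | active ; 18 | med | draft ; 19 | low | open ; 43 | low | active

age_days > 32: ids {6, 9, 11, 18, 19, 43}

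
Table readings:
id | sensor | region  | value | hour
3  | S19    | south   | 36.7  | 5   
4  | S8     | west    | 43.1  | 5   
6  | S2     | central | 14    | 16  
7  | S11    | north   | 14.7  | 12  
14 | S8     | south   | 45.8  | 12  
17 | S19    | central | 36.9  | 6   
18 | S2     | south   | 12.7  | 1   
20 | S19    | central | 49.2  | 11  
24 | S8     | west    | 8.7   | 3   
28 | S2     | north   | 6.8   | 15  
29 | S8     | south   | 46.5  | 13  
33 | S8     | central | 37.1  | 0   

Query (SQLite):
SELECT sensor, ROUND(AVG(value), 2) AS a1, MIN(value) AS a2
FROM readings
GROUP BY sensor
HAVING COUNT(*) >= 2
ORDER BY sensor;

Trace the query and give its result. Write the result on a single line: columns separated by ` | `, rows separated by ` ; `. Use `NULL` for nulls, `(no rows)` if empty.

Group readings by sensor.
Per group compute: ROUND(AVG(value), 2), MIN(value).
HAVING: drop groups with fewer than 2 rows.
  S11: ids {7} → ROUND(AVG(value), 2)=14.7, MIN(value)=14.7
  S19: ids {3, 17, 20} → ROUND(AVG(value), 2)=40.93, MIN(value)=36.7
  S2: ids {6, 18, 28} → ROUND(AVG(value), 2)=11.17, MIN(value)=6.8
  S8: ids {4, 14, 24, 29, 33} → ROUND(AVG(value), 2)=36.24, MIN(value)=8.7

S19 | 40.93 | 36.7 ; S2 | 11.17 | 6.8 ; S8 | 36.24 | 8.7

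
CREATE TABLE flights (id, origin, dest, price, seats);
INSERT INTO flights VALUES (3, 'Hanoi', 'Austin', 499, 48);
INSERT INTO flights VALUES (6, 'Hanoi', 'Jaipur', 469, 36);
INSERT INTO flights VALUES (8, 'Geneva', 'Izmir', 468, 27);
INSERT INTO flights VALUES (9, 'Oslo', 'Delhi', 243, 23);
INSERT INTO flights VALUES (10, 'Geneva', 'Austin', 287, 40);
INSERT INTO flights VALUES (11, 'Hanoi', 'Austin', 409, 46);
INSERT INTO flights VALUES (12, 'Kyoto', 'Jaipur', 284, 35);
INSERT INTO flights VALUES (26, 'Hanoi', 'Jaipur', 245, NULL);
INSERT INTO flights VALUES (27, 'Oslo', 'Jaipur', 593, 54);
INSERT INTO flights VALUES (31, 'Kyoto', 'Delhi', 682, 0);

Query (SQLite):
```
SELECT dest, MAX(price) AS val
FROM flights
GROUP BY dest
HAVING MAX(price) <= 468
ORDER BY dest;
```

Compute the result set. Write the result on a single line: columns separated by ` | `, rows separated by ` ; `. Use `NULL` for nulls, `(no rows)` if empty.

Izmir | 468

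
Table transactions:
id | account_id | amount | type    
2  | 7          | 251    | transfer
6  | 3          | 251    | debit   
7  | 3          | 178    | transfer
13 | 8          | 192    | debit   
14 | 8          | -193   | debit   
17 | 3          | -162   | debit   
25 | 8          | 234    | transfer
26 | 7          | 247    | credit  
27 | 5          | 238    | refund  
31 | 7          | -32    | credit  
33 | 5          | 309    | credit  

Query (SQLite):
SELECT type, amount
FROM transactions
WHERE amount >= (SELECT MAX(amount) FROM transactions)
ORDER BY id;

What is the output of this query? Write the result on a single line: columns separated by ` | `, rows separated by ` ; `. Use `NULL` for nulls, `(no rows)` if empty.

credit | 309

Scalar subquery: MAX(amount) over all transactions rows = 309.
Keep rows where amount >= that value.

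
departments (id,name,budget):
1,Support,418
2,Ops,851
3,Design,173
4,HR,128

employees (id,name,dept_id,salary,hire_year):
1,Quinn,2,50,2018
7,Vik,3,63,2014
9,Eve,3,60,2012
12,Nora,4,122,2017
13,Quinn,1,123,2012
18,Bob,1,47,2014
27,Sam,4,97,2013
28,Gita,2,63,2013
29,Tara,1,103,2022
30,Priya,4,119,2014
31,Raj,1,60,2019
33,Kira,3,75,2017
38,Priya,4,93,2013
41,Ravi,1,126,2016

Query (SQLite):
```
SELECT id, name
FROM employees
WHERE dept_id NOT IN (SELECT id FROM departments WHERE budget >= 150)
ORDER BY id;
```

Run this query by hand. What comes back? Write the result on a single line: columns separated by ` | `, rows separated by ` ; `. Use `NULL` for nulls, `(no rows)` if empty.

12 | Nora ; 27 | Sam ; 30 | Priya ; 38 | Priya

Inner query: departments.id where budget >= 150.
Outer: keep employees rows whose dept_id is not in that set.
Inner query → {1, 2, 3}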